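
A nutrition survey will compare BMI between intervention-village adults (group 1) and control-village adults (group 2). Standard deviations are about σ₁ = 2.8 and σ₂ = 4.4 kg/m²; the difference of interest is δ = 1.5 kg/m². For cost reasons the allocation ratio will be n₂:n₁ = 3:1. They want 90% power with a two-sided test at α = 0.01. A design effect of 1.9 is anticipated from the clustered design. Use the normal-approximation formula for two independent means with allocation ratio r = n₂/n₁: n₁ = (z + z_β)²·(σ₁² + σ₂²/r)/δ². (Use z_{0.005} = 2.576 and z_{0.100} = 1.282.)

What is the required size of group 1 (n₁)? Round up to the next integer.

n₁ = (z_{α/2} + z_β)² · (σ₁² + σ₂²/r) / δ²
   = (2.576 + 1.282)² · (2.8² + 4.4²/3) / 1.5²
   = 14.8842 · (7.84 + 6.4533) / 2.25
   = 14.8842 · 14.2933 / 2.25
   = 94.55
Design effect: 1.9 × 94.55 = 179.65.
Round up → n₁ = 180; n₂ = r·n₁ = 3 × 180 = 540.

n₁ = 180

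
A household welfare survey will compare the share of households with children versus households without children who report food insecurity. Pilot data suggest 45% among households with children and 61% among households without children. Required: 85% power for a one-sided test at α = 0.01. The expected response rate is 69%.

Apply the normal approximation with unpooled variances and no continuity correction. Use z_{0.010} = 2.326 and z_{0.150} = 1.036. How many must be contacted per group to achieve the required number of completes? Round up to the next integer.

n = 311 per group

n = (z_α + z_β)² · [p₁(1−p₁) + p₂(1−p₂)] / (p₁ − p₂)²
  = (2.326 + 1.036)² · (0.45·0.55 + 0.61·0.39) / (-0.16)²
  = (3.362)² · (0.2475 + 0.2379) / 0.0256
  = 11.3030 · 0.4854 / 0.0256
  = 214.32
Adjust for 69% response: 214.32 / 0.69 = 310.60.
Round up → n = 311 per group.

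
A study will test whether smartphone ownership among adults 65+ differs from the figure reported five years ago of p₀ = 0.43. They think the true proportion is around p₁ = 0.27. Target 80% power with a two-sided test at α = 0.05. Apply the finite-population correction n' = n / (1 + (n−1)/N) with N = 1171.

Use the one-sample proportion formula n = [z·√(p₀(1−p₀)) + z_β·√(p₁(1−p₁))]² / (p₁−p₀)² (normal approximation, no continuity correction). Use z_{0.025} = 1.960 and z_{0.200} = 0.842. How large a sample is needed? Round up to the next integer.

n = 67

n = [z_{α/2}·√(p₀q₀) + z_β·√(p₁q₁)]² / (p₁ − p₀)²
  = [1.960·√(0.43·0.57) + 0.842·√(0.27·0.73)]² / (-0.16)²
  = [1.960·0.4951 + 0.842·0.4440]² / 0.0256
  = [1.3442]² / 0.0256
  = 70.58
Finite-population correction (N = 1171): 70.58 / (1 + (70.58 − 1)/1171) = 66.62.
Round up → n = 67.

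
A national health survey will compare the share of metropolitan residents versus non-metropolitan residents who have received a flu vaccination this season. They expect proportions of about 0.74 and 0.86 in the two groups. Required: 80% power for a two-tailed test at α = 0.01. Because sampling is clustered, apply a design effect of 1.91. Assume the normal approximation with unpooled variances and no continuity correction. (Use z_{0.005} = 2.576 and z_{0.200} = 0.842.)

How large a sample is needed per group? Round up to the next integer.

n = 485 per group

n = (z_{α/2} + z_β)² · [p₁(1−p₁) + p₂(1−p₂)] / (p₁ − p₂)²
  = (2.576 + 0.842)² · (0.74·0.26 + 0.86·0.14) / (-0.12)²
  = (3.418)² · (0.1924 + 0.1204) / 0.0144
  = 11.6827 · 0.3128 / 0.0144
  = 253.77
Design effect: 1.91 × 253.77 = 484.71.
Round up → n = 485 per group.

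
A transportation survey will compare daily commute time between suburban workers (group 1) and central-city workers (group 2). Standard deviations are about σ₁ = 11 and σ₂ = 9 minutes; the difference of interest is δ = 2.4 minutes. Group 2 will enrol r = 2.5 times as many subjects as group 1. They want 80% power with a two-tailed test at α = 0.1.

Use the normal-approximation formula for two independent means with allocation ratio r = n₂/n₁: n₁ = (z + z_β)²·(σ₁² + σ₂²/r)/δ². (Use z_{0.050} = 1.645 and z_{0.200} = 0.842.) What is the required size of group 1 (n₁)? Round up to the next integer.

n₁ = 165

n₁ = (z_{α/2} + z_β)² · (σ₁² + σ₂²/r) / δ²
   = (1.645 + 0.842)² · (11² + 9²/2.5) / 2.4²
   = 6.1852 · (121 + 32.4) / 5.76
   = 6.1852 · 153.4 / 5.76
   = 164.72
Round up → n₁ = 165; n₂ = r·n₁ = 2.5 × 165 = 413.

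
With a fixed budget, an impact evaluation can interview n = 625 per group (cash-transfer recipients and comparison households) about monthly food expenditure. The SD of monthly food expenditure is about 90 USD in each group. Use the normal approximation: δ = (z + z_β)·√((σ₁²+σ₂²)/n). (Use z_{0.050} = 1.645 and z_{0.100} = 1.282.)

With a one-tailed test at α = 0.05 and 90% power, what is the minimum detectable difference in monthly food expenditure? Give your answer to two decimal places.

Minimum detectable difference ≈ 14.90 USD

δ = (z_α + z_β) · √((σ₁²+σ₂²)/n)
  = (1.645 + 1.282) · √(16200/625)
  = 2.927 · √25.92
  = 2.927 · 5.0912
  = 14.9019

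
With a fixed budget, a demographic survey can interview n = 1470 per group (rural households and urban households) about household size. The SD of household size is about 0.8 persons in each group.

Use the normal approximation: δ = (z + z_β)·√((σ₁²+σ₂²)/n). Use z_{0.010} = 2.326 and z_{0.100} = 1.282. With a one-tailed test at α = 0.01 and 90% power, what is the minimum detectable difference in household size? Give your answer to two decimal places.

δ = (z_α + z_β) · √((σ₁²+σ₂²)/n)
  = (2.326 + 1.282) · √(1.28/1470)
  = 3.608 · √0.00087
  = 3.608 · 0.0295
  = 0.1065

Minimum detectable difference ≈ 0.11 persons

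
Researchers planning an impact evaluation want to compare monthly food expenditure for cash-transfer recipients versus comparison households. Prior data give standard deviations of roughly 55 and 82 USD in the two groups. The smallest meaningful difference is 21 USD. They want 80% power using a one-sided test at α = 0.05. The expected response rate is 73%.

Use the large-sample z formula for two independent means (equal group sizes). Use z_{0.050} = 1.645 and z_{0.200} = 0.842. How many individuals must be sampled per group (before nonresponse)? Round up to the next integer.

n = (z_α + z_β)² · (σ₁² + σ₂²) / δ²
  = (1.645 + 0.842)² · (55² + 82² = 9749) / 21²
  = 6.1852 · 9749 / 441
  = 136.73
Adjust for 73% response: 136.73 / 0.73 = 187.31.
Round up → n = 188 per group.

n = 188 per group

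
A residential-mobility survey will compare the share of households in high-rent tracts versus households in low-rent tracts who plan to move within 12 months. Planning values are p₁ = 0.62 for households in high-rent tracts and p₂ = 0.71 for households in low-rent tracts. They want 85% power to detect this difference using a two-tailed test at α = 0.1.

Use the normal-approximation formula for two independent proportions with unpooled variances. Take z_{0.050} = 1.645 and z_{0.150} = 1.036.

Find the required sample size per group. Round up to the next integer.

n = (z_{α/2} + z_β)² · [p₁(1−p₁) + p₂(1−p₂)] / (p₁ − p₂)²
  = (1.645 + 1.036)² · (0.62·0.38 + 0.71·0.29) / (-0.09)²
  = (2.681)² · (0.2356 + 0.2059) / 0.0081
  = 7.1878 · 0.4415 / 0.0081
  = 391.78
Round up → n = 392 per group.

n = 392 per group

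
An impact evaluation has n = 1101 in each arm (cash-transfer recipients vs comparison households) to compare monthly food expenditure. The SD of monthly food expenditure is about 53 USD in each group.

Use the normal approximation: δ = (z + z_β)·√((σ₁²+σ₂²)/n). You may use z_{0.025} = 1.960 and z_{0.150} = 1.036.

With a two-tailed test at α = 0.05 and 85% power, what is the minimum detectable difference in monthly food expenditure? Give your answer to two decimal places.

δ = (z_{α/2} + z_β) · √((σ₁²+σ₂²)/n)
  = (1.960 + 1.036) · √(5618/1101)
  = 2.996 · √5.1026
  = 2.996 · 2.2589
  = 6.7677

Minimum detectable difference ≈ 6.77 USD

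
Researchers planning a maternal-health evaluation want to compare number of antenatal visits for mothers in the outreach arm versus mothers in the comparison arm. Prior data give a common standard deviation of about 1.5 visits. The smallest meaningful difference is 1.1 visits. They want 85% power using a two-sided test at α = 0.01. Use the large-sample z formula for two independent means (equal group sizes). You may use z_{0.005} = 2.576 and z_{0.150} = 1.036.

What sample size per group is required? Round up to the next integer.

n = 49 per group

n = (z_{α/2} + z_β)² · (σ₁² + σ₂²) / δ²
  = (2.576 + 1.036)² · (2·1.5² = 4.5) / 1.1²
  = 13.0465 · 4.5 / 1.21
  = 48.52
Round up → n = 49 per group.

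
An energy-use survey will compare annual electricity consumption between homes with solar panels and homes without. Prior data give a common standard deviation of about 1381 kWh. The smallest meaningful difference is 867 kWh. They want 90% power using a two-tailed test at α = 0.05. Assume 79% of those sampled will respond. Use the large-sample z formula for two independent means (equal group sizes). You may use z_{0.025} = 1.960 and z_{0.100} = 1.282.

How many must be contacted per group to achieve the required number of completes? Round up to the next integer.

n = (z_{α/2} + z_β)² · (σ₁² + σ₂²) / δ²
  = (1.960 + 1.282)² · (2·1381² = 3814322) / 867²
  = 10.5106 · 3814322 / 751689
  = 53.33
Adjust for 79% response: 53.33 / 0.79 = 67.51.
Round up → n = 68 per group.

n = 68 per group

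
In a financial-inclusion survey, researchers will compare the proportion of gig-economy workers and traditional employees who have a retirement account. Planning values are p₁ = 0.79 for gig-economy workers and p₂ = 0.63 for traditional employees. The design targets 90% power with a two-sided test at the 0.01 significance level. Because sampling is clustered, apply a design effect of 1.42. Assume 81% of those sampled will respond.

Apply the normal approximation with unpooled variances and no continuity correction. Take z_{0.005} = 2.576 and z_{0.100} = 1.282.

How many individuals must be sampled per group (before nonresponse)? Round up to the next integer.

n = 407 per group

n = (z_{α/2} + z_β)² · [p₁(1−p₁) + p₂(1−p₂)] / (p₁ − p₂)²
  = (2.576 + 1.282)² · (0.79·0.21 + 0.63·0.37) / (0.16)²
  = (3.858)² · (0.1659 + 0.2331) / 0.0256
  = 14.8842 · 0.3990 / 0.0256
  = 231.98
Design effect: 1.42 × 231.98 = 329.42.
Adjust for 81% response: 329.42 / 0.81 = 406.69.
Round up → n = 407 per group.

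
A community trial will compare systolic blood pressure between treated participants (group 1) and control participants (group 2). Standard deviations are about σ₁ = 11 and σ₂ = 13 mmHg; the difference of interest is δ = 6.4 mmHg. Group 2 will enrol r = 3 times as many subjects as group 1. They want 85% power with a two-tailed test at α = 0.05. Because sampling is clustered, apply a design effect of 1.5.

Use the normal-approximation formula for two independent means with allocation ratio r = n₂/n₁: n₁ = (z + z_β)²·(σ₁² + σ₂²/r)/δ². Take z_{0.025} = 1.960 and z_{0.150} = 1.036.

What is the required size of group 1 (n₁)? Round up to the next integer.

n₁ = 59

n₁ = (z_{α/2} + z_β)² · (σ₁² + σ₂²/r) / δ²
   = (1.960 + 1.036)² · (11² + 13²/3) / 6.4²
   = 8.9760 · (121 + 56.3333) / 40.96
   = 8.9760 · 177.3333 / 40.96
   = 38.86
Design effect: 1.5 × 38.86 = 58.29.
Round up → n₁ = 59; n₂ = r·n₁ = 3 × 59 = 177.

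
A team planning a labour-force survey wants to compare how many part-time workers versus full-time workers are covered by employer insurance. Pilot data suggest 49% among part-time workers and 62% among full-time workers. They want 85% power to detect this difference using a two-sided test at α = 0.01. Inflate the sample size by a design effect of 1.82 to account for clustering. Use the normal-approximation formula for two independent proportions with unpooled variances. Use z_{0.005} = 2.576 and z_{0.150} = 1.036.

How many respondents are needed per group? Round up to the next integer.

n = 683 per group

n = (z_{α/2} + z_β)² · [p₁(1−p₁) + p₂(1−p₂)] / (p₁ − p₂)²
  = (2.576 + 1.036)² · (0.49·0.51 + 0.62·0.38) / (-0.13)²
  = (3.612)² · (0.2499 + 0.2356) / 0.0169
  = 13.0465 · 0.4855 / 0.0169
  = 374.80
Design effect: 1.82 × 374.80 = 682.13.
Round up → n = 683 per group.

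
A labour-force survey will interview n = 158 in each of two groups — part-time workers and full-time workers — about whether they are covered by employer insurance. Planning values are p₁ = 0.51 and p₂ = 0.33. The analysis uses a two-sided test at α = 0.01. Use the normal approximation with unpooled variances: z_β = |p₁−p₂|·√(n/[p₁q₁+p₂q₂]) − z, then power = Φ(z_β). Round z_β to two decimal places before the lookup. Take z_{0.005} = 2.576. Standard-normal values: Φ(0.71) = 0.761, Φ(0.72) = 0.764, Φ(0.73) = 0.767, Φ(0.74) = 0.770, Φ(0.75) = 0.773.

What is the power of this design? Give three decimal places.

z_β = |p₁−p₂|·√(n/[p₁q₁+p₂q₂]) − z_{α/2}
    = 0.18 · √(158/0.4710) − 2.576
    = 0.18 · 18.3155 − 2.576
    = 3.2968 − 2.576 = 0.7208 → 0.72
Power = Φ(0.72) = 0.764.

Power ≈ 0.764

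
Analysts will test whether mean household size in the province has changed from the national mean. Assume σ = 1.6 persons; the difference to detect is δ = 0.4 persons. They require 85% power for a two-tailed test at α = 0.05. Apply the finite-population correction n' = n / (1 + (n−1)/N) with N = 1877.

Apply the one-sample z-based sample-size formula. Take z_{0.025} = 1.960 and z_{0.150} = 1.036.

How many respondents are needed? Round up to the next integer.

n = (z_{α/2} + z_β)² · σ² / δ²
  = (1.960 + 1.036)² · 1.6² / 0.4²
  = 8.9760 · 2.56 / 0.16
  = 143.62
Finite-population correction (N = 1877): 143.62 / (1 + (143.62 − 1)/1877) = 133.47.
Round up → n = 134.

n = 134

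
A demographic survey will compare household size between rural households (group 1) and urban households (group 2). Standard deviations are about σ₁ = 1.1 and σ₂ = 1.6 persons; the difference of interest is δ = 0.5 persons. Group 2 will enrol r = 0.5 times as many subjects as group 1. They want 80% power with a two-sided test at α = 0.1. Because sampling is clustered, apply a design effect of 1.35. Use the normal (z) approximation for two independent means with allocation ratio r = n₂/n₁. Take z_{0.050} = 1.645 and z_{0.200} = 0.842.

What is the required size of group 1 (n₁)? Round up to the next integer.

n₁ = 212

n₁ = (z_{α/2} + z_β)² · (σ₁² + σ₂²/r) / δ²
   = (1.645 + 0.842)² · (1.1² + 1.6²/0.5) / 0.5²
   = 6.1852 · (1.21 + 5.12) / 0.25
   = 6.1852 · 6.33 / 0.25
   = 156.61
Design effect: 1.35 × 156.61 = 211.42.
Round up → n₁ = 212; n₂ = r·n₁ = 0.5 × 212 = 106.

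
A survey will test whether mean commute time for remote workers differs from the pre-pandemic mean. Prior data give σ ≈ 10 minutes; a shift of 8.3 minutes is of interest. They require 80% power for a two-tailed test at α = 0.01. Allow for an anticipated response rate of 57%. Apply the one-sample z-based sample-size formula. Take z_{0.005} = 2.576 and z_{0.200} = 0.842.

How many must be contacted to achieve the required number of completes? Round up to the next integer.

n = 30

n = (z_{α/2} + z_β)² · σ² / δ²
  = (2.576 + 0.842)² · 10² / 8.3²
  = 11.6827 · 100 / 68.89
  = 16.96
Adjust for 57% response: 16.96 / 0.57 = 29.75.
Round up → n = 30.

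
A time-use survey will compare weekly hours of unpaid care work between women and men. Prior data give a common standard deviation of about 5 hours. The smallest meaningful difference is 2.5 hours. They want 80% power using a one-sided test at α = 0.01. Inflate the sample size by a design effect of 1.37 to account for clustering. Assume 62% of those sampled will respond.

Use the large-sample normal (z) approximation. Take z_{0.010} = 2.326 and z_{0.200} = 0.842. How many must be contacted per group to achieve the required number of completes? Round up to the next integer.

n = (z_α + z_β)² · (σ₁² + σ₂²) / δ²
  = (2.326 + 0.842)² · (2·5² = 50) / 2.5²
  = 10.0362 · 50 / 6.25
  = 80.29
Design effect: 1.37 × 80.29 = 110.00.
Adjust for 62% response: 110.00 / 0.62 = 177.41.
Round up → n = 178 per group.

n = 178 per group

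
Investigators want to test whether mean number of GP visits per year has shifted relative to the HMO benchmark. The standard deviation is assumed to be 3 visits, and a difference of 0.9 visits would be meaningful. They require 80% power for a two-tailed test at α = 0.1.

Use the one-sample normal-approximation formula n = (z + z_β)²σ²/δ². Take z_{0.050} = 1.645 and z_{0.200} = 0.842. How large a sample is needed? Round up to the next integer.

n = (z_{α/2} + z_β)² · σ² / δ²
  = (1.645 + 0.842)² · 3² / 0.9²
  = 6.1852 · 9 / 0.81
  = 68.72
Round up → n = 69.

n = 69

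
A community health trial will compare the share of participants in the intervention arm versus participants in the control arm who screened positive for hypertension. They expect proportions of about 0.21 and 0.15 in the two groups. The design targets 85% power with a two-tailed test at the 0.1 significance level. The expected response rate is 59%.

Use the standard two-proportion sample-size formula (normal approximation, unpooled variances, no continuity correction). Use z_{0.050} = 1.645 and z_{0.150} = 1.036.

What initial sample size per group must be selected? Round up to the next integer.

n = 993 per group

n = (z_{α/2} + z_β)² · [p₁(1−p₁) + p₂(1−p₂)] / (p₁ − p₂)²
  = (1.645 + 1.036)² · (0.21·0.79 + 0.15·0.85) / (0.06)²
  = (2.681)² · (0.1659 + 0.1275) / 0.0036
  = 7.1878 · 0.2934 / 0.0036
  = 585.80
Adjust for 59% response: 585.80 / 0.59 = 992.89.
Round up → n = 993 per group.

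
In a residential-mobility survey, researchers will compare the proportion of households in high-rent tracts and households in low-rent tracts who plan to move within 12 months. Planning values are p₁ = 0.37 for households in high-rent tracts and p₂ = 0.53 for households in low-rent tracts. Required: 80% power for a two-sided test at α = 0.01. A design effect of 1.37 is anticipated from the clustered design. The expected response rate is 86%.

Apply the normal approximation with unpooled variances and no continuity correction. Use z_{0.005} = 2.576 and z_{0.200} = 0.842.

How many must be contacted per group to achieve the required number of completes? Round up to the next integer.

n = (z_{α/2} + z_β)² · [p₁(1−p₁) + p₂(1−p₂)] / (p₁ − p₂)²
  = (2.576 + 0.842)² · (0.37·0.63 + 0.53·0.47) / (-0.16)²
  = (3.418)² · (0.2331 + 0.2491) / 0.0256
  = 11.6827 · 0.4822 / 0.0256
  = 220.06
Design effect: 1.37 × 220.06 = 301.48.
Adjust for 86% response: 301.48 / 0.86 = 350.55.
Round up → n = 351 per group.

n = 351 per group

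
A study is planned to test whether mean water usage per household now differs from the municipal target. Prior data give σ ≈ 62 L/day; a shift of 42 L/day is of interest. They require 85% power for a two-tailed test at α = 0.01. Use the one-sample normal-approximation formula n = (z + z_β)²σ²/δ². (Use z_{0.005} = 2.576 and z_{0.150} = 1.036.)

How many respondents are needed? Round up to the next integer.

n = (z_{α/2} + z_β)² · σ² / δ²
  = (2.576 + 1.036)² · 62² / 42²
  = 13.0465 · 3844 / 1764
  = 28.43
Round up → n = 29.

n = 29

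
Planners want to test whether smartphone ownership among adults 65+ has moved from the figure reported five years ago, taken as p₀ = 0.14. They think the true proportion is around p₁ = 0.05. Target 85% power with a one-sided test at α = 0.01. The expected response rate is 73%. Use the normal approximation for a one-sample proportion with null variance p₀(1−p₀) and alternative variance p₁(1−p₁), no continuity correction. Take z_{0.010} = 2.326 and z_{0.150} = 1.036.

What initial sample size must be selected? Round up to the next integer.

n = [z_α·√(p₀q₀) + z_β·√(p₁q₁)]² / (p₁ − p₀)²
  = [2.326·√(0.14·0.86) + 1.036·√(0.05·0.95)]² / (-0.09)²
  = [2.326·0.3470 + 1.036·0.2179]² / 0.0081
  = [1.0329]² / 0.0081
  = 131.71
Adjust for 73% response: 131.71 / 0.73 = 180.42.
Round up → n = 181.

n = 181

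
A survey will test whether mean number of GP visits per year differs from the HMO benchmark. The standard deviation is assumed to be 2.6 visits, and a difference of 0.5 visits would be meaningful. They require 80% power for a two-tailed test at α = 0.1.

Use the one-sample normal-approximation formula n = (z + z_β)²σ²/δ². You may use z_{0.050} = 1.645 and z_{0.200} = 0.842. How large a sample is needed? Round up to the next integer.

n = (z_{α/2} + z_β)² · σ² / δ²
  = (1.645 + 0.842)² · 2.6² / 0.5²
  = 6.1852 · 6.76 / 0.25
  = 167.25
Round up → n = 168.

n = 168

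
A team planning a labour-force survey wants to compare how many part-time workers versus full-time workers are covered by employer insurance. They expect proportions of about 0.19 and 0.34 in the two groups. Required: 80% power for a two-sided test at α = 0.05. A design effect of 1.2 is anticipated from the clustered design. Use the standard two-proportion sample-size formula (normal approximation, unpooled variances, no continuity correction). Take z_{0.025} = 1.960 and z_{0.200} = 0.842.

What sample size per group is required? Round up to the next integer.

n = 159 per group

n = (z_{α/2} + z_β)² · [p₁(1−p₁) + p₂(1−p₂)] / (p₁ − p₂)²
  = (1.960 + 0.842)² · (0.19·0.81 + 0.34·0.66) / (-0.15)²
  = (2.802)² · (0.1539 + 0.2244) / 0.0225
  = 7.8512 · 0.3783 / 0.0225
  = 132.00
Design effect: 1.2 × 132.00 = 158.41.
Round up → n = 159 per group.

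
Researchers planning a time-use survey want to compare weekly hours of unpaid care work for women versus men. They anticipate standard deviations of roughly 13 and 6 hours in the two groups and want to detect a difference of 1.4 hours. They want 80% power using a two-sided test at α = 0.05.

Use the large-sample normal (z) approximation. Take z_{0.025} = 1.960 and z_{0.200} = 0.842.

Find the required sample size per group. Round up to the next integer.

n = 822 per group

n = (z_{α/2} + z_β)² · (σ₁² + σ₂²) / δ²
  = (1.960 + 0.842)² · (13² + 6² = 205) / 1.4²
  = 7.8512 · 205 / 1.96
  = 821.17
Round up → n = 822 per group.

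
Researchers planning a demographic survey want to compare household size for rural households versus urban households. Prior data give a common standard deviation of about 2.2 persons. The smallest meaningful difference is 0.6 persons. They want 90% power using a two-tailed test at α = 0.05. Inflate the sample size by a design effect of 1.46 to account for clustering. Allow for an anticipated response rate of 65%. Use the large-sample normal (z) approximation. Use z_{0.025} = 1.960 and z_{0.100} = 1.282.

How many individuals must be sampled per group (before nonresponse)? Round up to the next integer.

n = 635 per group

n = (z_{α/2} + z_β)² · (σ₁² + σ₂²) / δ²
  = (1.960 + 1.282)² · (2·2.2² = 9.68) / 0.6²
  = 10.5106 · 9.68 / 0.36
  = 282.62
Design effect: 1.46 × 282.62 = 412.62.
Adjust for 65% response: 412.62 / 0.65 = 634.80.
Round up → n = 635 per group.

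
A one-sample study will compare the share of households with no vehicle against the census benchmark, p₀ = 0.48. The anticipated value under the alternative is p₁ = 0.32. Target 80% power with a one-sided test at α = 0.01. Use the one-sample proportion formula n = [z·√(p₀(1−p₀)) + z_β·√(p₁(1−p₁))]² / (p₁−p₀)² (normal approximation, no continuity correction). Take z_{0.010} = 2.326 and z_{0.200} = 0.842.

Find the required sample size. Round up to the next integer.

n = [z_α·√(p₀q₀) + z_β·√(p₁q₁)]² / (p₁ − p₀)²
  = [2.326·√(0.48·0.52) + 0.842·√(0.32·0.68)]² / (-0.16)²
  = [2.326·0.4996 + 0.842·0.4665]² / 0.0256
  = [1.5548]² / 0.0256
  = 94.43
Round up → n = 95.

n = 95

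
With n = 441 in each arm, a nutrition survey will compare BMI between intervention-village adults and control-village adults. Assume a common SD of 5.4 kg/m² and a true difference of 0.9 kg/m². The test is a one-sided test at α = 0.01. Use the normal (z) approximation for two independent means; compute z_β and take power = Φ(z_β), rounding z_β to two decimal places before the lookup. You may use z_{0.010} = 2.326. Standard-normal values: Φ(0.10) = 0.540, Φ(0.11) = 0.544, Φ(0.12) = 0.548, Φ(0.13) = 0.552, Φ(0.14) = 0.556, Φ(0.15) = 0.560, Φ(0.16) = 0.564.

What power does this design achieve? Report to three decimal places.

z_β = δ·√(n/(σ₁²+σ₂²)) − z_α
    = 0.9 · √(441/58.32) − 2.326
    = 0.9 · 2.74986 − 2.326
    = 2.4749 − 2.326 = 0.1489 → 0.15
Power = Φ(0.15) = 0.560.

Power ≈ 0.560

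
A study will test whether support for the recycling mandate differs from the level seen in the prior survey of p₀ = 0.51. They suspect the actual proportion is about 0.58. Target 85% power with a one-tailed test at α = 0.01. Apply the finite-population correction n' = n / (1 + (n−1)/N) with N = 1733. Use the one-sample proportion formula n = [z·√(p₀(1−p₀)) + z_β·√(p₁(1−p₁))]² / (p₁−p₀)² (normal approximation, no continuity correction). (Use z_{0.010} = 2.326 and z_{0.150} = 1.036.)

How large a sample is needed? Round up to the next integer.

n = 431

n = [z_α·√(p₀q₀) + z_β·√(p₁q₁)]² / (p₁ − p₀)²
  = [2.326·√(0.51·0.49) + 1.036·√(0.58·0.42)]² / (0.07)²
  = [2.326·0.4999 + 1.036·0.4936]² / 0.0049
  = [1.6741]² / 0.0049
  = 571.96
Finite-population correction (N = 1733): 571.96 / (1 + (571.96 − 1)/1733) = 430.22.
Round up → n = 431.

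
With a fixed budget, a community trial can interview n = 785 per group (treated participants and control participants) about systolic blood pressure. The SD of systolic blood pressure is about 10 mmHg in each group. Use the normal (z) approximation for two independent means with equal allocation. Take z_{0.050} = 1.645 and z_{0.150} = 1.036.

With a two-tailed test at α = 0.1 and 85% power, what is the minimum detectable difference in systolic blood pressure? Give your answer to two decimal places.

Minimum detectable difference ≈ 1.35 mmHg

δ = (z_{α/2} + z_β) · √((σ₁²+σ₂²)/n)
  = (1.645 + 1.036) · √(200/785)
  = 2.681 · √0.25478
  = 2.681 · 0.5048
  = 1.3532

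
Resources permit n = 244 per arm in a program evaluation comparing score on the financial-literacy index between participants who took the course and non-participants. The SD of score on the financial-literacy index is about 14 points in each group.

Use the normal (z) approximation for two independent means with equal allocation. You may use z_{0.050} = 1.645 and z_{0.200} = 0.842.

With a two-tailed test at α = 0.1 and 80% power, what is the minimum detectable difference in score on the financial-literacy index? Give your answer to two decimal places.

δ = (z_{α/2} + z_β) · √((σ₁²+σ₂²)/n)
  = (1.645 + 0.842) · √(392/244)
  = 2.487 · √1.6066
  = 2.487 · 1.2675
  = 3.1523

Minimum detectable difference ≈ 3.15 points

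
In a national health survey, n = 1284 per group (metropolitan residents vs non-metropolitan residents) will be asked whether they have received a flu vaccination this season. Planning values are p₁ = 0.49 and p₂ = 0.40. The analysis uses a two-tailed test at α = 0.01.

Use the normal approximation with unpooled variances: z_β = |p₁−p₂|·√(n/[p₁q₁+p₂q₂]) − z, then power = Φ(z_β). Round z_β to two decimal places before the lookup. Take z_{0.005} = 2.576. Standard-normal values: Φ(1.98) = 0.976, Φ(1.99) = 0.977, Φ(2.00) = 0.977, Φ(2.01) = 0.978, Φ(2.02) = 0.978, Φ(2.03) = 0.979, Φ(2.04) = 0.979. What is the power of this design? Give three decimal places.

Power ≈ 0.979

z_β = |p₁−p₂|·√(n/[p₁q₁+p₂q₂]) − z_{α/2}
    = 0.09 · √(1284/0.4899) − 2.576
    = 0.09 · 51.1951 − 2.576
    = 4.6076 − 2.576 = 2.0316 → 2.03
Power = Φ(2.03) = 0.979.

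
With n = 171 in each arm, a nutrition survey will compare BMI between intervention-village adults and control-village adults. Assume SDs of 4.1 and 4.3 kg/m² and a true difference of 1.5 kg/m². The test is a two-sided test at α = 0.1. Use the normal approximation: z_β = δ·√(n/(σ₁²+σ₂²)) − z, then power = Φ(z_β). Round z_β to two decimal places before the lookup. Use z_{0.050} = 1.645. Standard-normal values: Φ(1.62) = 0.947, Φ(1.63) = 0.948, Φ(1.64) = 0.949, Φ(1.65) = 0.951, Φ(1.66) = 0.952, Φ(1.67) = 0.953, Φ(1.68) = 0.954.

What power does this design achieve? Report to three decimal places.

z_β = δ·√(n/(σ₁²+σ₂²)) − z_{α/2}
    = 1.5 · √(171/35.3) − 1.645
    = 1.5 · 2.20095 − 1.645
    = 3.3014 − 1.645 = 1.6564 → 1.66
Power = Φ(1.66) = 0.952.

Power ≈ 0.952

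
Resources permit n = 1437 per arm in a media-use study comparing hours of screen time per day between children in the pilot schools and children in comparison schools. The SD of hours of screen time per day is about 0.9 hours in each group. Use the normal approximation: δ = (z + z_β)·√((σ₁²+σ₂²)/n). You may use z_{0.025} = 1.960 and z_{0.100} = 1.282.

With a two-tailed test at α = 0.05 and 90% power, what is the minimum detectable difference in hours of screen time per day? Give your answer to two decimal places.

Minimum detectable difference ≈ 0.11 hours

δ = (z_{α/2} + z_β) · √((σ₁²+σ₂²)/n)
  = (1.960 + 1.282) · √(1.62/1437)
  = 3.242 · √0.00113
  = 3.242 · 0.0336
  = 0.1089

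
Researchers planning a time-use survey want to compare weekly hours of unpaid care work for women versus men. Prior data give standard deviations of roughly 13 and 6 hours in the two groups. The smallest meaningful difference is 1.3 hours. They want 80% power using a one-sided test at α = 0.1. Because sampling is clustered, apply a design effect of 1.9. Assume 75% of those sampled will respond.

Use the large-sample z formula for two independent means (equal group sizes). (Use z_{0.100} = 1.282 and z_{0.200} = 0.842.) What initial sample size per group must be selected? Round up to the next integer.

n = 1387 per group

n = (z_α + z_β)² · (σ₁² + σ₂²) / δ²
  = (1.282 + 0.842)² · (13² + 6² = 205) / 1.3²
  = 4.5114 · 205 / 1.69
  = 547.24
Design effect: 1.9 × 547.24 = 1039.75.
Adjust for 75% response: 1039.75 / 0.75 = 1386.34.
Round up → n = 1387 per group.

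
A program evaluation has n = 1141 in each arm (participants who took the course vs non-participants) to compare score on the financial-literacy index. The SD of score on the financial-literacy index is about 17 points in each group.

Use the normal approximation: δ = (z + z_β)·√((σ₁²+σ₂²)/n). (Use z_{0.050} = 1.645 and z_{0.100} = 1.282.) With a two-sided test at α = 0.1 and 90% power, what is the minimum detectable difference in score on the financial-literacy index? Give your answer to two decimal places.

Minimum detectable difference ≈ 2.08 points

δ = (z_{α/2} + z_β) · √((σ₁²+σ₂²)/n)
  = (1.645 + 1.282) · √(578/1141)
  = 2.927 · √0.50657
  = 2.927 · 0.7117
  = 2.0833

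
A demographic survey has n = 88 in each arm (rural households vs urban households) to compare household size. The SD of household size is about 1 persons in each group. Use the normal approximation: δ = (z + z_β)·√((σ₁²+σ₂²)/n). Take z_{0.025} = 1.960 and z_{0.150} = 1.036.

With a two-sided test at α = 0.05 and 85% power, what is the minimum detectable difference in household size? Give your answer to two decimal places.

Minimum detectable difference ≈ 0.45 persons

δ = (z_{α/2} + z_β) · √((σ₁²+σ₂²)/n)
  = (1.960 + 1.036) · √(2/88)
  = 2.996 · √0.02273
  = 2.996 · 0.1508
  = 0.4517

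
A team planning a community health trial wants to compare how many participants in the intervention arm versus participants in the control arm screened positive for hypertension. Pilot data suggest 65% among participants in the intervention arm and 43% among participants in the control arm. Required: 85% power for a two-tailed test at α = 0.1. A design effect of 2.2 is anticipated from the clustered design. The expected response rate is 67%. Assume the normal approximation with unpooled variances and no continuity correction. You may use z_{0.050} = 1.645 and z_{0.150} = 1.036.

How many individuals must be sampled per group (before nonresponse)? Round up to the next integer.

n = (z_{α/2} + z_β)² · [p₁(1−p₁) + p₂(1−p₂)] / (p₁ − p₂)²
  = (1.645 + 1.036)² · (0.65·0.35 + 0.43·0.57) / (0.22)²
  = (2.681)² · (0.2275 + 0.2451) / 0.0484
  = 7.1878 · 0.4726 / 0.0484
  = 70.18
Design effect: 2.2 × 70.18 = 154.41.
Adjust for 67% response: 154.41 / 0.67 = 230.46.
Round up → n = 231 per group.

n = 231 per group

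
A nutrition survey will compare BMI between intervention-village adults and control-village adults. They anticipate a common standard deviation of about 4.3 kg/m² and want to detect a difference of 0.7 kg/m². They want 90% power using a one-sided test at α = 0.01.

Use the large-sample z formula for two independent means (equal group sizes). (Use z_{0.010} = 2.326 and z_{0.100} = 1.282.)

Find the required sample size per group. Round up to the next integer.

n = (z_α + z_β)² · (σ₁² + σ₂²) / δ²
  = (2.326 + 1.282)² · (2·4.3² = 36.98) / 0.7²
  = 13.0177 · 36.98 / 0.49
  = 982.44
Round up → n = 983 per group.

n = 983 per group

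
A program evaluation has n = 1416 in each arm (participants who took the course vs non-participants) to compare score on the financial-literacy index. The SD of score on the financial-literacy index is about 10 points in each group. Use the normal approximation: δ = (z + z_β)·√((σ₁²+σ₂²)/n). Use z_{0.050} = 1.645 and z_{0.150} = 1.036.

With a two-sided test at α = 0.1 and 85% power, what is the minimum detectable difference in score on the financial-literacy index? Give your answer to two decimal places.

δ = (z_{α/2} + z_β) · √((σ₁²+σ₂²)/n)
  = (1.645 + 1.036) · √(200/1416)
  = 2.681 · √0.14124
  = 2.681 · 0.3758
  = 1.0076

Minimum detectable difference ≈ 1.01 points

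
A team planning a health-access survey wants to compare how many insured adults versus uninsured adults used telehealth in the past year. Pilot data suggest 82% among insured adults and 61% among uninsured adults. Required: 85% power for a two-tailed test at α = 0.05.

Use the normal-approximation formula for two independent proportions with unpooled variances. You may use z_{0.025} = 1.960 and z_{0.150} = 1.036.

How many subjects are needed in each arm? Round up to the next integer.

n = (z_{α/2} + z_β)² · [p₁(1−p₁) + p₂(1−p₂)] / (p₁ − p₂)²
  = (1.960 + 1.036)² · (0.82·0.18 + 0.61·0.39) / (0.21)²
  = (2.996)² · (0.1476 + 0.2379) / 0.0441
  = 8.9760 · 0.3855 / 0.0441
  = 78.46
Round up → n = 79 per group.

n = 79 per group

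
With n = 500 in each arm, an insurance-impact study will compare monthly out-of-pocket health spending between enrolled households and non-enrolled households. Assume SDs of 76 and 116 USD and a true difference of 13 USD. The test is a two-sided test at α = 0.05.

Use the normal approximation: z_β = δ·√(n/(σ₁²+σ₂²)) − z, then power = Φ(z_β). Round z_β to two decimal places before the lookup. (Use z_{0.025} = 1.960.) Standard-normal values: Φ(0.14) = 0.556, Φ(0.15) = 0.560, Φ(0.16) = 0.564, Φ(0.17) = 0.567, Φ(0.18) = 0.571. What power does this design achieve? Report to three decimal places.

Power ≈ 0.556

z_β = δ·√(n/(σ₁²+σ₂²)) − z_{α/2}
    = 13 · √(500/19232) − 1.960
    = 13 · 0.16124 − 1.960
    = 2.0961 − 1.960 = 0.1361 → 0.14
Power = Φ(0.14) = 0.556.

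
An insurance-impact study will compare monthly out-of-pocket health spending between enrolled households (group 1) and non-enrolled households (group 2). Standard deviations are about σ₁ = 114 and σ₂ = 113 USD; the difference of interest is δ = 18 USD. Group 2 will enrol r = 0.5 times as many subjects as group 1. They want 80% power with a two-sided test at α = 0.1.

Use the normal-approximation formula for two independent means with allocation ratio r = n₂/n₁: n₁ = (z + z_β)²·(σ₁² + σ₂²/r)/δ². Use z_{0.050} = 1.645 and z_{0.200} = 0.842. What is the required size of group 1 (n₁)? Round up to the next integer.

n₁ = (z_{α/2} + z_β)² · (σ₁² + σ₂²/r) / δ²
   = (1.645 + 0.842)² · (114² + 113²/0.5) / 18²
   = 6.1852 · (12996 + 25538) / 324
   = 6.1852 · 38534 / 324
   = 735.62
Round up → n₁ = 736; n₂ = r·n₁ = 0.5 × 736 = 368.

n₁ = 736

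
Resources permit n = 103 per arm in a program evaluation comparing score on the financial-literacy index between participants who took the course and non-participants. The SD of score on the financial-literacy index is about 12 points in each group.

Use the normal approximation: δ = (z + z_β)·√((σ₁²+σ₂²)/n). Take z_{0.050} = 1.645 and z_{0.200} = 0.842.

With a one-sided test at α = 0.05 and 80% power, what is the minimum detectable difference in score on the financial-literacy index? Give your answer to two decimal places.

δ = (z_α + z_β) · √((σ₁²+σ₂²)/n)
  = (1.645 + 0.842) · √(288/103)
  = 2.487 · √2.7961
  = 2.487 · 1.6722
  = 4.1587

Minimum detectable difference ≈ 4.16 points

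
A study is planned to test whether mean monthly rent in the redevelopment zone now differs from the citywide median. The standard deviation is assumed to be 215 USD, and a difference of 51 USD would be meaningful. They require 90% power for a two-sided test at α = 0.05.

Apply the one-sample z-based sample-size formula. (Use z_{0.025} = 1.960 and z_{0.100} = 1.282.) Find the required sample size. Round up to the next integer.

n = (z_{α/2} + z_β)² · σ² / δ²
  = (1.960 + 1.282)² · 215² / 51²
  = 10.5106 · 46225 / 2601
  = 186.79
Round up → n = 187.

n = 187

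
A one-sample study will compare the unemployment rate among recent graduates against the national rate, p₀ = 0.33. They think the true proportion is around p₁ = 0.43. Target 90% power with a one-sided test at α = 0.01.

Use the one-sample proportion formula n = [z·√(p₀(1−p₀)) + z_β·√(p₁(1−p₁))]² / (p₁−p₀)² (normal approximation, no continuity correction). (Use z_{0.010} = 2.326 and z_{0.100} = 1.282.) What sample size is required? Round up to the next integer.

n = [z_α·√(p₀q₀) + z_β·√(p₁q₁)]² / (p₁ − p₀)²
  = [2.326·√(0.33·0.67) + 1.282·√(0.43·0.57)]² / (0.10)²
  = [2.326·0.4702 + 1.282·0.4951]² / 0.0100
  = [1.7284]² / 0.0100
  = 298.74
Round up → n = 299.

n = 299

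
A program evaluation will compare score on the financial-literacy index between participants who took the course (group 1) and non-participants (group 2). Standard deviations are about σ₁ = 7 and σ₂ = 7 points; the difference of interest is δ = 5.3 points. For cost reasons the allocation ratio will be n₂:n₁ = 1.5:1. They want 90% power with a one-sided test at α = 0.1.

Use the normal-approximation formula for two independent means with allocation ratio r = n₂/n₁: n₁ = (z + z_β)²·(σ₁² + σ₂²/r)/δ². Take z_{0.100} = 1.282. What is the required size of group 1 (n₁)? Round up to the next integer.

n₁ = 20

n₁ = (z_α + z_β)² · (σ₁² + σ₂²/r) / δ²
   = (1.282 + 1.282)² · (7² + 7²/1.5) / 5.3²
   = 6.5741 · (49 + 32.6667) / 28.09
   = 6.5741 · 81.6667 / 28.09
   = 19.11
Round up → n₁ = 20; n₂ = r·n₁ = 1.5 × 20 = 30.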